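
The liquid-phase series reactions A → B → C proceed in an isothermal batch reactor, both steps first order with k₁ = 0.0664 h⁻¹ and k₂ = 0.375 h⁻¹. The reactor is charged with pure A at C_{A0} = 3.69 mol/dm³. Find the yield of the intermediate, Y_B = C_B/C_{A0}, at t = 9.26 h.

For first-order series with pure A initially, C_B(t) = k₁C_{A0}/(k₂−k₁)·(e^(−k₁t) − e^(−k₂t)).
e^(−k₁t) = e^(−0.0664×9.26) = e^(−0.6149) = 0.5407; e^(−k₂t) = e^(−3.473) = 0.03104.
C_B = 0.0664×3.69/(0.375−0.0664) × (0.5407−0.03104) = 0.7940×0.5097 = 0.4047 mol/dm³.
Y_B = C_B/C_{A0} = 0.4047/3.69 = 0.110.

0.110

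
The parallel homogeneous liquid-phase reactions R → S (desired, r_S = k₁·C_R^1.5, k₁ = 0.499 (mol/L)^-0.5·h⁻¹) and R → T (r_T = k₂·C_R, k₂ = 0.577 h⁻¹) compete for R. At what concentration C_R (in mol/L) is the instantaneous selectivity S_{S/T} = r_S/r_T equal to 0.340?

0.155 mol/L

S_{S/T} = (k₁/k₂)·C_R^0.5 ⇒ C_R = (S·k₂/k₁)^(2).
= (0.340×0.577/0.499)^(2) = (0.3931)^(2) = 0.155 mol/L.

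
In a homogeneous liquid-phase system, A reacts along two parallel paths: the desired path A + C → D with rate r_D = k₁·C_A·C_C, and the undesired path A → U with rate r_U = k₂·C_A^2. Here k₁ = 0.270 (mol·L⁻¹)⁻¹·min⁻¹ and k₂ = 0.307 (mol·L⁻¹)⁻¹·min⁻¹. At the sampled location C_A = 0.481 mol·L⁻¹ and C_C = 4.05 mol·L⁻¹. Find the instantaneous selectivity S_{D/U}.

7.41

S_{D/U} = r_D/r_U = (k₁·C_A·C_C)/(k₂·C_A^2) = (k₁/k₂)·C_A⁻¹·C_C.
= (0.270×0.4810×4.050) / (0.307×0.4810^2) = 0.5260/0.07103 = 7.41.
The undesired path is higher order in A, so low C_A (CSTR or dilute feed) favours D.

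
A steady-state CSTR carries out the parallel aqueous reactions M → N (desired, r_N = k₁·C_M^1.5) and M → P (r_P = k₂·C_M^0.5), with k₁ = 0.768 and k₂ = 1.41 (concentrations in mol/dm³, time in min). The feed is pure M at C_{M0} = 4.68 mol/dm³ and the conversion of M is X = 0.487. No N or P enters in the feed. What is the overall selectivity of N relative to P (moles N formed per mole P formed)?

Exit C_M = C_{M0}(1−X) = 4.68×0.513 = 2.401 mol/dm³.
In a CSTR the entire volume is at exit conditions, so r_N = 0.768×2.401^1.5 = 2.857 and r_P = 1.41×2.401^0.5 = 2.185.
Overall selectivity = C_N/C_P = r_Nτ/(r_Pτ) = r_N/r_P = 1.31.

1.31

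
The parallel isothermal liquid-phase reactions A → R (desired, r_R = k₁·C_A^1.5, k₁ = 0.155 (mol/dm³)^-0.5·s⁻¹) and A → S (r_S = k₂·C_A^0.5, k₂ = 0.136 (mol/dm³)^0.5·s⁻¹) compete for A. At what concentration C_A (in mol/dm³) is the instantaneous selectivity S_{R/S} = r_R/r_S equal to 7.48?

6.56 mol/dm³

S_{R/S} = (k₁/k₂)·C_A ⇒ C_A = S·k₂/k₁.
= 7.48×0.136/0.155 = 6.56 mol/dm³.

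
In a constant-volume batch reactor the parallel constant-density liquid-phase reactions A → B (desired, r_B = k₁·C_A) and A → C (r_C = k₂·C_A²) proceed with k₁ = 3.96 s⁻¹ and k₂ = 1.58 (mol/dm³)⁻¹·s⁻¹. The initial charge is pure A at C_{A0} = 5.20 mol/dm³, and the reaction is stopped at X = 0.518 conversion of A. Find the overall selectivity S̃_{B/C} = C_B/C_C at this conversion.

0.667

C_A = C_{A0}(1−X) = 2.506 mol/dm³.
Along a PFR/batch, dC_B/dC_A = −r_B/(r_B+r_C) = −k₁/(k₁+k₂·C_A).
Integrating from C_{A0} to C_A: C_B = (3.96/1.58)·ln[(3.96+1.58·5.20)/(3.96+1.58·2.51)] = 2.506·ln(12.18/7.920) = 1.078 mol/dm³.
C_C = (C_{A0}−C_A)−C_B = 1.616 mol/dm³; S̃_{B/C} = 1.078/1.616 = 0.667.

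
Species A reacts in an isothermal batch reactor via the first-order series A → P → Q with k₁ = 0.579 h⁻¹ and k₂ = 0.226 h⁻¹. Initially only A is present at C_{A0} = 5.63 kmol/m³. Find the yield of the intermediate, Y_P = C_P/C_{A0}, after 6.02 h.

For first-order series with pure A initially, C_P(t) = k₁C_{A0}/(k₂−k₁)·(e^(−k₁t) − e^(−k₂t)).
e^(−k₁t) = e^(−0.579×6.02) = e^(−3.486) = 0.03064; e^(−k₂t) = e^(−1.361) = 0.2565.
C_P = 0.579×5.63/(0.226−0.579) × (0.03064−0.2565) = (-9.234)×(-0.2259) = 2.086 kmol/m³.
Y_P = C_P/C_{A0} = 2.086/5.63 = 0.371.

0.371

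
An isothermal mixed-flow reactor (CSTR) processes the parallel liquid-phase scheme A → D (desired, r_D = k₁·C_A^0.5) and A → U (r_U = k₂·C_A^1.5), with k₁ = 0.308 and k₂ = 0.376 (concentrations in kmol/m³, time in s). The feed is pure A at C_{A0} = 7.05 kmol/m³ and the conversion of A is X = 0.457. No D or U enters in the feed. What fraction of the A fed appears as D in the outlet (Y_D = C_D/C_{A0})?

Exit C_A = C_{A0}(1−X) = 7.05×0.543 = 3.828 kmol/m³.
In a CSTR the entire volume is at exit conditions, so r_D = 0.308×3.828^0.5 = 0.6026 and r_U = 0.376×3.828^1.5 = 2.816.
Fraction of consumed A going to D: r_D/(r_D+r_U) = 0.1763.
C_D = 0.1763·C_{A0}·X = 0.1763×7.05×0.457 = 0.568 kmol/m³; Y_D = C_D/C_{A0} = 0.0806.

0.0806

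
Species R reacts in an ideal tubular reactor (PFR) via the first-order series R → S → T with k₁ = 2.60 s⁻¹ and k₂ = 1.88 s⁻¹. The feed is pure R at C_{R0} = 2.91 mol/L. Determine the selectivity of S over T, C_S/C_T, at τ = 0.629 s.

The intermediate concentration in a first-order A→B→C sequence is C_S = k₁C_{R0}(e^(−k₁τ) − e^(−k₂τ))/(k₂−k₁).
e^(−k₁τ) = e^(−2.60×0.629) = e^(−1.635) = 0.1949; e^(−k₂τ) = e^(−1.183) = 0.3065.
C_S = 2.60×2.91/(1.88−2.60) × (0.1949−0.3065) = (-10.51)×(-0.1116) = 1.173 mol/L.
C_R = C_{R0}e^(−k₁τ) = 0.5671 mol/L, so C_T = C_{R0}−C_R−C_S = 1.170 mol/L; C_S/C_T = 1.00.

1.00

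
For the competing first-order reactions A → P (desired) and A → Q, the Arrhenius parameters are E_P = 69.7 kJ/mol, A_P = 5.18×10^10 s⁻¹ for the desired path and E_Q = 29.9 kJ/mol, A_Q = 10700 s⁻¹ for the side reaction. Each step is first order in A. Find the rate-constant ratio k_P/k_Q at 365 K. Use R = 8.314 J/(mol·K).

9.75

With equal orders, S_{P/Q} = k_P/k_Q = (A_P/A_Q)·exp[(E_Q−E_P)/(RT)].
(E_Q−E_P)/(RT) = (29.9−69.7)×10³/(8.314×365) = -39800/3035 = -13.12.
k_P/k_Q = (5.18×10^10/10700)·exp(-13.12) = 4.841×10^6 × 2.014×10^-6 = 9.75.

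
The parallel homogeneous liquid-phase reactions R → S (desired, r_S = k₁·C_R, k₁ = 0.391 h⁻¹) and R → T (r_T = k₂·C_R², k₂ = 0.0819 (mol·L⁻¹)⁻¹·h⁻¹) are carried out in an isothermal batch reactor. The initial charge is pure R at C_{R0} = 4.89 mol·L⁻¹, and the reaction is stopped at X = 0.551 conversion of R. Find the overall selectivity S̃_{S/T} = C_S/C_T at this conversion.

C_R = C_{R0}(1−X) = 2.196 mol·L⁻¹.
Along a PFR/batch, dC_S/dC_R = −r_S/(r_S+r_T) = −k₁/(k₁+k₂·C_R).
Integrating from C_{R0} to C_R: C_S = (0.391/0.0819)·ln[(0.391+0.0819·4.89)/(0.391+0.0819·2.20)] = 4.774·ln(0.7915/0.5708) = 1.560 mol·L⁻¹.
C_T = (C_{R0}−C_R)−C_S = 1.134 mol·L⁻¹; S̃_{S/T} = 1.560/1.134 = 1.38.

1.38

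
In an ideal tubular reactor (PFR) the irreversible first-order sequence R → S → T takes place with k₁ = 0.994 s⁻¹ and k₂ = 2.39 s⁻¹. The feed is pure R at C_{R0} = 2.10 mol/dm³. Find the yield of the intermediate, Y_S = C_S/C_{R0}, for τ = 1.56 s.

Solving the coupled first-order balances gives C_S(τ) = [k₁/(k₂−k₁)]·C_{R0}·(e^(−k₁τ) − e^(−k₂τ)).
e^(−k₁τ) = e^(−0.994×1.56) = e^(−1.551) = 0.2121; e^(−k₂τ) = e^(−3.728) = 0.02403.
C_S = 0.994×2.10/(2.39−0.994) × (0.2121−0.02403) = 1.495×0.1881 = 0.2812 mol/dm³.
Y_S = C_S/C_{R0} = 0.2812/2.10 = 0.134.

0.134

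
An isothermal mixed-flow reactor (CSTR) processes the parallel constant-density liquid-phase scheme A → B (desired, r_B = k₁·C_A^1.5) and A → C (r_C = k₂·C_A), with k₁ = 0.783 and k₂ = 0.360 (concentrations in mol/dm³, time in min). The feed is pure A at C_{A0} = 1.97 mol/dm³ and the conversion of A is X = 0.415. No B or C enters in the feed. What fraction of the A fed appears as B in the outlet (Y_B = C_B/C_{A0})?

Exit C_A = C_{A0}(1−X) = 1.97×0.585 = 1.152 mol/dm³.
A CSTR operates uniformly at the exit composition, giving r_B = 0.9687 and r_C = 0.4149 (each k·C_A^n at C_A = 1.152).
Fraction of consumed A going to B: r_B/(r_B+r_C) = 0.7001.
C_B = 0.7001·C_{A0}·X = 0.7001×1.97×0.415 = 0.572 mol/dm³; Y_B = C_B/C_{A0} = 0.291.

0.291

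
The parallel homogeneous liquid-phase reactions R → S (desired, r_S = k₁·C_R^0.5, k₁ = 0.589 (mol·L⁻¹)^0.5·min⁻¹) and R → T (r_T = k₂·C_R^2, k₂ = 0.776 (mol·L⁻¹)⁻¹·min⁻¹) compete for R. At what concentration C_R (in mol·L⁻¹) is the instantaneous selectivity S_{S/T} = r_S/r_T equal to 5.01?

S_{S/T} = (k₁/k₂)·C_R^-1.5 ⇒ C_R = (S·k₂/k₁)^(1/(-1.5)).
= (5.01×0.776/0.589)^(-0.6667) = (6.601)^(-0.6667) = 0.284 mol·L⁻¹.

0.284 mol·L⁻¹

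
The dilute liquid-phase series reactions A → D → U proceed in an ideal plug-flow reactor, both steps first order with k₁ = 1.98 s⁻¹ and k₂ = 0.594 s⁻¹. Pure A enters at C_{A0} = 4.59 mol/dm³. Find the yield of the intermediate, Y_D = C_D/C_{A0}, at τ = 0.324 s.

0.426

For first-order series with pure A initially, C_D(τ) = k₁C_{A0}/(k₂−k₁)·(e^(−k₁τ) − e^(−k₂τ)).
e^(−k₁τ) = e^(−1.98×0.324) = e^(−0.6415) = 0.5265; e^(−k₂τ) = e^(−0.1925) = 0.8249.
C_D = 1.98×4.59/(0.594−1.98) × (0.5265−0.8249) = (-6.557)×(-0.2984) = 1.957 mol/dm³.
Y_D = C_D/C_{A0} = 1.957/4.59 = 0.426.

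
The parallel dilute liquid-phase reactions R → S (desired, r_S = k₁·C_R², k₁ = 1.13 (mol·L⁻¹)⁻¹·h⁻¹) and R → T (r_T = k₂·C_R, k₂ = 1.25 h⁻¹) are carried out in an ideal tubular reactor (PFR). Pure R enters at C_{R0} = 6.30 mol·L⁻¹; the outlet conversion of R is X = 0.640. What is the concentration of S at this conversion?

C_R = C_{R0}(1−X) = 2.268 mol·L⁻¹.
Along a PFR/batch, dC_T/dC_R = −r_T/(r_S+r_T) = −k₂/(k₂+k₁·C_R).
Integrating from C_{R0} to C_R: C_T = (1.25/1.13)·ln[(1.25+1.13·6.30)/(1.25+1.13·2.27)] = 1.106·ln(8.369/3.813) = 0.8696 mol·L⁻¹.
Then C_S = (C_{R0}−C_R) − C_T = 4.032 − 0.8696 = 3.162 mol·L⁻¹.

3.16 mol·L⁻¹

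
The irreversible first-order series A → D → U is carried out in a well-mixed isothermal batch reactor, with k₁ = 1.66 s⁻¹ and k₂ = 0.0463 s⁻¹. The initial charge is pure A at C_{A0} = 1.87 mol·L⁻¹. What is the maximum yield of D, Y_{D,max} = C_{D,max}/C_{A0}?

0.902

For a first-order series the maximum intermediate yield is C_{D,max}/C_{A0} = (k₁/k₂)^[k₂/(k₂−k₁)].
= (1.66/0.0463)^(0.0463/(0.0463−1.66)) = (35.85)^(-0.02869) = 0.9024.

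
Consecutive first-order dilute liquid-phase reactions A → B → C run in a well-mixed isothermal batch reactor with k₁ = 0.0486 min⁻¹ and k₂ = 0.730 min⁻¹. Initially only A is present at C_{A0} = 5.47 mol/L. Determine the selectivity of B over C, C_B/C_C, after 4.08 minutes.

Solving the coupled first-order balances gives C_B(t) = [k₁/(k₂−k₁)]·C_{A0}·(e^(−k₁t) − e^(−k₂t)).
e^(−k₁t) = e^(−0.0486×4.08) = e^(−0.1983) = 0.8201; e^(−k₂t) = e^(−2.978) = 0.05087.
C_B = 0.0486×5.47/(0.730−0.0486) × (0.8201−0.05087) = 0.3901×0.7693 = 0.3001 mol/L.
C_A = C_{A0}e^(−k₁t) = 4.486 mol/L, so C_C = C_{A0}−C_A−C_B = 0.6837 mol/L; C_B/C_C = 0.439.

0.439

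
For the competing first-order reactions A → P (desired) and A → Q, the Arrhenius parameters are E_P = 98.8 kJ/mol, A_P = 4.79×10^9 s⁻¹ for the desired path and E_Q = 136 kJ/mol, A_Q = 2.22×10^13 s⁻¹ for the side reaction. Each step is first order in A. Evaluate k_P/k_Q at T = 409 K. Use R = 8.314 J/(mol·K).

k_P/k_Q = (A_P/A_Q)·exp[−(E_P−E_Q)/(RT)] = (A_P/A_Q)·exp[(E_Q−E_P)/(RT)].
(E_Q−E_P)/(RT) = (136−98.8)×10³/(8.314×409) = 37200/3400 = 10.94.
k_P/k_Q = (4.79×10^9/2.22×10^13)·exp(10.94) = 2.158×10^-4 × 56376 = 12.2.
Since E_P < E_Q, lowering the temperature improves selectivity toward P.

12.2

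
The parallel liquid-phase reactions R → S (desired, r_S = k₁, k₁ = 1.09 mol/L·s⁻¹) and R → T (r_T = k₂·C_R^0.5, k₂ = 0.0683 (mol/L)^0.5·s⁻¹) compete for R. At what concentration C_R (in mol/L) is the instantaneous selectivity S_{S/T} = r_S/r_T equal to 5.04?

S_{S/T} = (k₁/k₂)·C_R^-0.5 ⇒ C_R = (S·k₂/k₁)^(-2).
= (5.04×0.0683/1.09)^(-2) = (0.3158)^(-2) = 10.0 mol/L.

10.0 mol/L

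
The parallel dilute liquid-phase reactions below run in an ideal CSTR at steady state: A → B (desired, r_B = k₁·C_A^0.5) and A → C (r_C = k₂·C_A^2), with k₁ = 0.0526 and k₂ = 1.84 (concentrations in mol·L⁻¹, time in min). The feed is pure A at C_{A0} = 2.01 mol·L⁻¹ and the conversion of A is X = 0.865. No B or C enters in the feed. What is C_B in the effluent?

Exit C_A = C_{A0}(1−X) = 2.01×0.135 = 0.2713 mol·L⁻¹.
A CSTR operates uniformly at the exit composition, giving r_B = 0.02740 and r_C = 0.1355 (each k·C_A^n at C_A = 0.2713).
Fraction of consumed A going to B: r_B/(r_B+r_C) = 0.1682.
C_B = 0.1682·C_{A0}·X = 0.1682×2.01×0.865 = 0.292 mol·L⁻¹.

0.292 mol·L⁻¹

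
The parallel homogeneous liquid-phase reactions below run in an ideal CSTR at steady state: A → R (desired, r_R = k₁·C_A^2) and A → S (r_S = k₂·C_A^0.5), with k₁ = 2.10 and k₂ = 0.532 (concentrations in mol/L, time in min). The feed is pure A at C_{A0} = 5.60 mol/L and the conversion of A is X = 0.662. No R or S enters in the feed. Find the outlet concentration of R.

Exit C_A = C_{A0}(1−X) = 5.60×0.338 = 1.893 mol/L.
A CSTR operates uniformly at the exit composition, giving r_R = 7.524 and r_S = 0.7319 (each k·C_A^n at C_A = 1.893).
Fraction of consumed A going to R: r_R/(r_R+r_S) = 0.9113.
C_R = 0.9113·C_{A0}·X = 0.9113×5.60×0.662 = 3.38 mol/L.

3.38 mol/L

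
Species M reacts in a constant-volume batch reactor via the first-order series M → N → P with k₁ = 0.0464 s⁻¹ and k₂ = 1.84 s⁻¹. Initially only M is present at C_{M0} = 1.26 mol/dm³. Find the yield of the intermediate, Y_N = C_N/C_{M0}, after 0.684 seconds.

Solving the coupled first-order balances gives C_N(t) = [k₁/(k₂−k₁)]·C_{M0}·(e^(−k₁t) − e^(−k₂t)).
e^(−k₁t) = e^(−0.0464×0.684) = e^(−0.03174) = 0.9688; e^(−k₂t) = e^(−1.259) = 0.2841.
C_N = 0.0464×1.26/(1.84−0.0464) × (0.9688−0.2841) = 0.03260×0.6847 = 0.02232 mol/dm³.
Y_N = C_N/C_{M0} = 0.02232/1.26 = 0.0177.

0.0177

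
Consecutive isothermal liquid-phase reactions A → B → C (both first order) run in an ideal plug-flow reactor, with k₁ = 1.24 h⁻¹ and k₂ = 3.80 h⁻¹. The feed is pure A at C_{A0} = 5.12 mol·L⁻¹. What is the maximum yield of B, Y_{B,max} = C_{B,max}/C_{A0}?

0.190

Evaluating C_B at τ_opt = ln(k₂/k₁)/(k₂−k₁) gives C_{B,max}/C_{A0} = (k₁/k₂)^[k₂/(k₂−k₁)].
= (1.24/3.80)^(3.80/(3.80−1.24)) = (0.3263)^(1.484) = 0.1897.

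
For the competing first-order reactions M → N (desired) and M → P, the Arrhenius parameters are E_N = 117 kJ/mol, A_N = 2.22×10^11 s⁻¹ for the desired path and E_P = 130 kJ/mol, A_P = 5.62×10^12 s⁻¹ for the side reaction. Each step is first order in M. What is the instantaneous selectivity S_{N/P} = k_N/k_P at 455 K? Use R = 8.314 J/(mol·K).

1.23

k_N/k_P = (A_N/A_P)·exp[−(E_N−E_P)/(RT)] = (A_N/A_P)·exp[(E_P−E_N)/(RT)].
(E_P−E_N)/(RT) = (130−117)×10³/(8.314×455) = 13000/3783 = 3.437.
k_N/k_P = (2.22×10^11/5.62×10^12)·exp(3.437) = 0.03950 × 31.08 = 1.23.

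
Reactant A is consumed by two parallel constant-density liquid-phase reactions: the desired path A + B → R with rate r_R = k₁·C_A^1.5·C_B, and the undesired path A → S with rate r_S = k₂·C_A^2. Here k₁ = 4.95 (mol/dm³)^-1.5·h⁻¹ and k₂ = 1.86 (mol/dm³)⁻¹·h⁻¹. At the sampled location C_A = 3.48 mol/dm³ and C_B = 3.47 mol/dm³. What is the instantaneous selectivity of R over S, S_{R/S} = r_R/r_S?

S_{R/S} = r_R/r_S = (k₁·C_A^1.5·C_B)/(k₂·C_A^2) = (k₁/k₂)·C_A^-0.5·C_B.
= (4.95×3.480^1.5×3.470) / (1.86×3.480^2) = 111.5/22.53 = 4.95.
The undesired path is higher order in A, so low C_A (CSTR or dilute feed) favours R.

4.95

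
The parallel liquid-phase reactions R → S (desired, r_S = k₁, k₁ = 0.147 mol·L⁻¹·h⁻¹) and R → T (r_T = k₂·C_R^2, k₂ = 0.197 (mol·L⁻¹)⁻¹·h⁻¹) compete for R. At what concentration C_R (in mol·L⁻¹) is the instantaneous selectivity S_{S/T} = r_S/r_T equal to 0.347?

1.47 mol·L⁻¹

S_{S/T} = (k₁/k₂)·C_R^-2 ⇒ C_R = (S·k₂/k₁)^(-0.5).
= (0.347×0.197/0.147)^(-0.5) = (0.4650)^(-0.5) = 1.47 mol·L⁻¹.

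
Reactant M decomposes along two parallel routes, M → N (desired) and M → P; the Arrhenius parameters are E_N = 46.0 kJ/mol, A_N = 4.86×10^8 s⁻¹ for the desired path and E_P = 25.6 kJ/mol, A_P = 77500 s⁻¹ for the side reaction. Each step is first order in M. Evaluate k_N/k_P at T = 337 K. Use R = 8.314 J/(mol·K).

With equal orders, S_{N/P} = k_N/k_P = (A_N/A_P)·exp[(E_P−E_N)/(RT)].
(E_P−E_N)/(RT) = (25.6−46.0)×10³/(8.314×337) = -20400/2802 = -7.281.
k_N/k_P = (4.86×10^8/77500)·exp(-7.281) = 6271 × 6.885×10^-4 = 4.32.

4.32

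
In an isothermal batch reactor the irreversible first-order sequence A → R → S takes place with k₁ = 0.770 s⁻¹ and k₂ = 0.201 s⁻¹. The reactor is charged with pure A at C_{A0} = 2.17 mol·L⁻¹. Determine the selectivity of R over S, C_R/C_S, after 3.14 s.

1.92

For first-order series with pure A initially, C_R(t) = k₁C_{A0}/(k₂−k₁)·(e^(−k₁t) − e^(−k₂t)).
e^(−k₁t) = e^(−0.770×3.14) = e^(−2.418) = 0.08912; e^(−k₂t) = e^(−0.6311) = 0.5320.
C_R = 0.770×2.17/(0.201−0.770) × (0.08912−0.5320) = (-2.937)×(-0.4429) = 1.301 mol·L⁻¹.
C_A = C_{A0}e^(−k₁t) = 0.1934 mol·L⁻¹, so C_S = C_{A0}−C_A−C_R = 0.6761 mol·L⁻¹; C_R/C_S = 1.92.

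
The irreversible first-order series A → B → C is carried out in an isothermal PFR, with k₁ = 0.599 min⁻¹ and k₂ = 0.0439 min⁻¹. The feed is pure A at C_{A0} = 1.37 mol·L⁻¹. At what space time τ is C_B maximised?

Setting dC_B/dτ = 0 gives τ_opt = ln(k₂/k₁)/(k₂−k₁).
= ln(0.0439/0.599)/(0.0439−0.599) = ln(0.07329)/-0.5551 = -2.613/-0.5551 = 4.71 min.

4.71 min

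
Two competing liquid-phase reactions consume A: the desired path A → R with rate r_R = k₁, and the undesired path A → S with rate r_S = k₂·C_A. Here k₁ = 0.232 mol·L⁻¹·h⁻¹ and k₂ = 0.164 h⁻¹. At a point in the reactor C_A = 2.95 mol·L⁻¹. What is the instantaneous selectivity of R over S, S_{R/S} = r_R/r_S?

0.480

S_{R/S} = r_R/r_S = (k₁)/(k₂·C_A) = (k₁/k₂)·C_A⁻¹.
= (0.232) / (0.164×2.950) = 0.2320/0.4838 = 0.480.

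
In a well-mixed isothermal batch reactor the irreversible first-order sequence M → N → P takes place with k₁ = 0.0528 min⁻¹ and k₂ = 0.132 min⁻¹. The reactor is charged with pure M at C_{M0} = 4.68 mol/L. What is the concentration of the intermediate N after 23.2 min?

0.771 mol/L

Solving the coupled first-order balances gives C_N(t) = [k₁/(k₂−k₁)]·C_{M0}·(e^(−k₁t) − e^(−k₂t)).
e^(−k₁t) = e^(−0.0528×23.2) = e^(−1.225) = 0.2938; e^(−k₂t) = e^(−3.062) = 0.04678.
C_N = 0.0528×4.68/(0.132−0.0528) × (0.2938−0.04678) = 3.120×0.2470 = 0.7706 mol/L.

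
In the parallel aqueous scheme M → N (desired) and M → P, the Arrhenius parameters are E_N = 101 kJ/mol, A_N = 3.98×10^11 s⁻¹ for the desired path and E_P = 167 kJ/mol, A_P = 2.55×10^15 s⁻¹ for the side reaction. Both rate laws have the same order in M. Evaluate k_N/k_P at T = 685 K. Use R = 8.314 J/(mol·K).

16.8

With equal orders, S_{N/P} = k_N/k_P = (A_N/A_P)·exp[(E_P−E_N)/(RT)].
(E_P−E_N)/(RT) = (167−101)×10³/(8.314×685) = 66000/5695 = 11.59.
k_N/k_P = (3.98×10^11/2.55×10^15)·exp(11.59) = 1.561×10^-4 × 1.079×10^5 = 16.8.
Since E_N < E_P, lowering the temperature improves selectivity toward N.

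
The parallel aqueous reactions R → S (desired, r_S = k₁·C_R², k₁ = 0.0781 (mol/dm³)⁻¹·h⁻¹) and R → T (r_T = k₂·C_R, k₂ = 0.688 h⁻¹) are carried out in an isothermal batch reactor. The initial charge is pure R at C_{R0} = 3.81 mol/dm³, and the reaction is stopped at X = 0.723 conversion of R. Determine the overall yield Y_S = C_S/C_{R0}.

0.154

C_R = C_{R0}(1−X) = 1.055 mol/dm³.
Along a PFR/batch, dC_T/dC_R = −r_T/(r_S+r_T) = −k₂/(k₂+k₁·C_R).
Integrating from C_{R0} to C_R: C_T = (0.688/0.0781)·ln[(0.688+0.0781·3.81)/(0.688+0.0781·1.06)] = 8.809·ln(0.9856/0.7704) = 2.169 mol/dm³.
Then C_S = (C_{R0}−C_R) − C_T = 2.755 − 2.169 = 0.5852 mol/dm³.
Y_S = C_S/C_{R0} = 0.5852/3.81 = 0.154.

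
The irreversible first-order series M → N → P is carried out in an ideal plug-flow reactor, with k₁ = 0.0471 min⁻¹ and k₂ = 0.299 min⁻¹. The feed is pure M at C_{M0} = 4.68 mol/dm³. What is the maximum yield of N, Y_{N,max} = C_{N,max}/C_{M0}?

0.111

At the optimum, C_{N,max}/C_{M0} = (k₁/k₂)^[k₂/(k₂−k₁)].
= (0.0471/0.299)^(0.299/(0.299−0.0471)) = (0.1575)^(1.187) = 0.1115.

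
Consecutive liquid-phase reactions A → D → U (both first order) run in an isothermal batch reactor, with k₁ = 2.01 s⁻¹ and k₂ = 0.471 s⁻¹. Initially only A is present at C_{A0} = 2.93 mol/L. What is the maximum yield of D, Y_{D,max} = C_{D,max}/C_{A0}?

At the optimum, C_{D,max}/C_{A0} = (k₁/k₂)^[k₂/(k₂−k₁)].
= (2.01/0.471)^(0.471/(0.471−2.01)) = (4.268)^(-0.3060) = 0.6414.

0.641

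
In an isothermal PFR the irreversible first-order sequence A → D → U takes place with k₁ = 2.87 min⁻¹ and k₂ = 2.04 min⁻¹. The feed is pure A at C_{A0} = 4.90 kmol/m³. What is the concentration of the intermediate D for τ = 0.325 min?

For first-order series with pure A initially, C_D(τ) = k₁C_{A0}/(k₂−k₁)·(e^(−k₁τ) − e^(−k₂τ)).
e^(−k₁τ) = e^(−2.87×0.325) = e^(−0.9328) = 0.3935; e^(−k₂τ) = e^(−0.6630) = 0.5153.
C_D = 2.87×4.90/(2.04−2.87) × (0.3935−0.5153) = (-16.94)×(-0.1218) = 2.064 kmol/m³.

2.06 kmol/m³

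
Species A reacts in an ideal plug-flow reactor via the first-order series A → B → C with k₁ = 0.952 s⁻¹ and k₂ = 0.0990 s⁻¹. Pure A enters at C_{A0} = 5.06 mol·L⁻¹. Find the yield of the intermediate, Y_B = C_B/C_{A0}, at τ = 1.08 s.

For first-order series with pure A initially, C_B(τ) = k₁C_{A0}/(k₂−k₁)·(e^(−k₁τ) − e^(−k₂τ)).
e^(−k₁τ) = e^(−0.952×1.08) = e^(−1.028) = 0.3577; e^(−k₂τ) = e^(−0.1069) = 0.8986.
C_B = 0.952×5.06/(0.0990−0.952) × (0.3577−0.8986) = (-5.647)×(-0.5409) = 3.055 mol·L⁻¹.
Y_B = C_B/C_{A0} = 3.055/5.06 = 0.604.

0.604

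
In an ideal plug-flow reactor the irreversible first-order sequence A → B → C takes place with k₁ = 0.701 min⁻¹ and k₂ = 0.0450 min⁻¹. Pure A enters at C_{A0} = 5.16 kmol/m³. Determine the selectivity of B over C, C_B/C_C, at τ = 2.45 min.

Solving the coupled first-order balances gives C_B(τ) = [k₁/(k₂−k₁)]·C_{A0}·(e^(−k₁τ) − e^(−k₂τ)).
e^(−k₁τ) = e^(−0.701×2.45) = e^(−1.717) = 0.1795; e^(−k₂τ) = e^(−0.1103) = 0.8956.
C_B = 0.701×5.16/(0.0450−0.701) × (0.1795−0.8956) = (-5.514)×(-0.7161) = 3.948 kmol/m³.
C_A = C_{A0}e^(−k₁τ) = 0.9263 kmol/m³, so C_C = C_{A0}−C_A−C_B = 0.2852 kmol/m³; C_B/C_C = 13.8.

13.8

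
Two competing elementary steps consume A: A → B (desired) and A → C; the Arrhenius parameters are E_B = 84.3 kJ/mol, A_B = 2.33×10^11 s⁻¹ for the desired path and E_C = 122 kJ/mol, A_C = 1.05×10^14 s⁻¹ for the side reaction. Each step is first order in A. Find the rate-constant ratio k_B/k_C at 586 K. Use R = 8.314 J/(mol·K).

With equal orders, S_{B/C} = k_B/k_C = (A_B/A_C)·exp[(E_C−E_B)/(RT)].
(E_C−E_B)/(RT) = (122−84.3)×10³/(8.314×586) = 37700/4872 = 7.738.
k_B/k_C = (2.33×10^11/1.05×10^14)·exp(7.738) = 0.002219 × 2294 = 5.09.
Since E_B < E_C, lowering the temperature improves selectivity toward B.

5.09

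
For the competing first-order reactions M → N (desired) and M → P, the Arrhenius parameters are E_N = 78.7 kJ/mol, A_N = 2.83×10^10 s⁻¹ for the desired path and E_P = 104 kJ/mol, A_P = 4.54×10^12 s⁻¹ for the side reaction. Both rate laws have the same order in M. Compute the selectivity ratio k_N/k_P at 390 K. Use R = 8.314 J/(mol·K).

15.3

k_N/k_P = (A_N/A_P)·exp[−(E_N−E_P)/(RT)] = (A_N/A_P)·exp[(E_P−E_N)/(RT)].
(E_P−E_N)/(RT) = (104−78.7)×10³/(8.314×390) = 25300/3242 = 7.803.
k_N/k_P = (2.83×10^10/4.54×10^12)·exp(7.803) = 0.006233 × 2447 = 15.3.
Since E_N < E_P, lowering the temperature improves selectivity toward N.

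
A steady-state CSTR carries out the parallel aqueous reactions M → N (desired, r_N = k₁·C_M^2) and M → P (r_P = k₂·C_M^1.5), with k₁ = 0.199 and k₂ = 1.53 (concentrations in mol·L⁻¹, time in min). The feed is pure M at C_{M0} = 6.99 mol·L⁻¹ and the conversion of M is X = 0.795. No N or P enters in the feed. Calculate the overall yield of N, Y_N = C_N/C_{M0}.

0.107

Exit C_M = C_{M0}(1−X) = 6.99×0.205 = 1.433 mol·L⁻¹.
Rates in a CSTR are evaluated at the outlet concentration: r_N = 0.199×1.433^2 = 0.4086, r_P = 1.53×1.433^1.5 = 2.624.
Fraction of consumed M going to N: r_N/(r_N+r_P) = 0.1347.
C_N = 0.1347·C_{M0}·X = 0.1347×6.99×0.795 = 0.749 mol·L⁻¹; Y_N = C_N/C_{M0} = 0.107.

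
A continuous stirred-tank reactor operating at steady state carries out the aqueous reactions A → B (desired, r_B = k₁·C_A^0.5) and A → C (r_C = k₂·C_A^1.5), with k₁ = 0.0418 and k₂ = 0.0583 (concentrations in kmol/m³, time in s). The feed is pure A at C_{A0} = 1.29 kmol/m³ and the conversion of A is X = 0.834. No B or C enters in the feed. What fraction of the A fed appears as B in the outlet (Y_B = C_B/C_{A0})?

Exit C_A = C_{A0}(1−X) = 1.29×0.166 = 0.2141 kmol/m³.
In a CSTR the entire volume is at exit conditions, so r_B = 0.0418×0.2141^0.5 = 0.01934 and r_C = 0.0583×0.2141^1.5 = 0.005777.
Fraction of consumed A going to B: r_B/(r_B+r_C) = 0.7700.
C_B = 0.7700·C_{A0}·X = 0.7700×1.29×0.834 = 0.828 kmol/m³; Y_B = C_B/C_{A0} = 0.642.

0.642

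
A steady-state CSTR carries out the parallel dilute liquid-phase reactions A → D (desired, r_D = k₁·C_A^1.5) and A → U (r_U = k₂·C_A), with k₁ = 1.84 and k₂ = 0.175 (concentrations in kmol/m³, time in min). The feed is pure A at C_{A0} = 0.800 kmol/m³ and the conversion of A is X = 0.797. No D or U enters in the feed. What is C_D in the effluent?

0.516 kmol/m³

Exit C_A = C_{A0}(1−X) = 0.800×0.203 = 0.1624 kmol/m³.
A CSTR operates uniformly at the exit composition, giving r_D = 0.1204 and r_U = 0.02842 (each k·C_A^n at C_A = 0.1624).
Fraction of consumed A going to D: r_D/(r_D+r_U) = 0.8091.
C_D = 0.8091·C_{A0}·X = 0.8091×0.800×0.797 = 0.516 kmol/m³.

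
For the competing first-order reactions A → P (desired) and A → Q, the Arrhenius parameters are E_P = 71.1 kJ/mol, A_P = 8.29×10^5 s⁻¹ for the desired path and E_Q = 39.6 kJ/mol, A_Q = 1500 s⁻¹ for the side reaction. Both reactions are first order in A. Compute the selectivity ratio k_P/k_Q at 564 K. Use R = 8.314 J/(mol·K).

0.668

k_P/k_Q = (A_P/A_Q)·exp[−(E_P−E_Q)/(RT)] = (A_P/A_Q)·exp[(E_Q−E_P)/(RT)].
(E_Q−E_P)/(RT) = (39.6−71.1)×10³/(8.314×564) = -31500/4689 = -6.718.
k_P/k_Q = (8.29×10^5/1500)·exp(-6.718) = 552.7 × 0.001209 = 0.668.
Since E_P > E_Q, raising the temperature improves selectivity toward P.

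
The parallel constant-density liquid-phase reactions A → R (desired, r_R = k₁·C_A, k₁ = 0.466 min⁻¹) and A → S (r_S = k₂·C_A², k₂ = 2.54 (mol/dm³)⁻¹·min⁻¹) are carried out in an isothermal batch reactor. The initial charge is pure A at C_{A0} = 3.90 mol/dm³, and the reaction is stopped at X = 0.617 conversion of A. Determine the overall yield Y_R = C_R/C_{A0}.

C_A = C_{A0}(1−X) = 1.494 mol/dm³.
Along a PFR/batch, dC_R/dC_A = −r_R/(r_R+r_S) = −k₁/(k₁+k₂·C_A).
Integrating from C_{A0} to C_A: C_R = (0.466/2.54)·ln[(0.466+2.54·3.90)/(0.466+2.54·1.49)] = 0.1835·ln(10.37/4.260) = 0.1633 mol/dm³.
Y_R = C_R/C_{A0} = 0.1633/3.90 = 0.0419.

0.0419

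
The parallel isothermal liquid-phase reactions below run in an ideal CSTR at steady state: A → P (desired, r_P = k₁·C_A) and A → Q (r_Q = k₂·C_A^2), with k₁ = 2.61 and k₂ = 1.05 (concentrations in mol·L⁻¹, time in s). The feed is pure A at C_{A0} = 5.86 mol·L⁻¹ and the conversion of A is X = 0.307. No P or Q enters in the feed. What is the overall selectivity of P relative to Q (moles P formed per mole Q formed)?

0.612

Exit C_A = C_{A0}(1−X) = 5.86×0.693 = 4.061 mol·L⁻¹.
Rates in a CSTR are evaluated at the outlet concentration: r_P = 2.61×4.061 = 10.60, r_Q = 1.05×4.061^2 = 17.32.
Overall selectivity = C_P/C_Q = r_Pτ/(r_Qτ) = r_P/r_Q = 0.612.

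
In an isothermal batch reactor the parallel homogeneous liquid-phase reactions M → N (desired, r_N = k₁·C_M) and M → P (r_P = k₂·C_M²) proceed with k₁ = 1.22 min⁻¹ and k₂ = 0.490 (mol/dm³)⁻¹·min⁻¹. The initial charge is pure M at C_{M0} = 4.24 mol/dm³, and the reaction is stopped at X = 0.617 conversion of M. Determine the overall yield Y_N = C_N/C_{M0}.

0.289

C_M = C_{M0}(1−X) = 1.624 mol/dm³.
Along a PFR/batch, dC_N/dC_M = −r_N/(r_N+r_P) = −k₁/(k₁+k₂·C_M).
Integrating from C_{M0} to C_M: C_N = (1.22/0.490)·ln[(1.22+0.490·4.24)/(1.22+0.490·1.62)] = 2.490·ln(3.298/2.016) = 1.226 mol/dm³.
Y_N = C_N/C_{M0} = 1.226/4.24 = 0.289.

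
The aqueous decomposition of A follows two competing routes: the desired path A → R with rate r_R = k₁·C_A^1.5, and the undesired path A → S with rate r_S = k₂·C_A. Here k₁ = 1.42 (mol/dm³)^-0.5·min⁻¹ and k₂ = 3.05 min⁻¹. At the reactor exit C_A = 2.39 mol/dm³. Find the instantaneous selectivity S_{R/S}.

S_{R/S} = r_R/r_S = (k₁·C_A^1.5)/(k₂·C_A) = (k₁/k₂)·C_A^0.5.
= (1.42×2.390^1.5) / (3.05×2.390) = 5.247/7.290 = 0.720.
Since the desired path is higher order in A, keeping C_A high (PFR or concentrated feed) favours R.

0.720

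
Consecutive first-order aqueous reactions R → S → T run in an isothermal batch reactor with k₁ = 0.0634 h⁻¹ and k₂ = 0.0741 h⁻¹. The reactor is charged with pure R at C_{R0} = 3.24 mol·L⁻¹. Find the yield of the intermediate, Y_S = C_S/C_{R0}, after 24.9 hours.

The intermediate concentration in a first-order A→B→C sequence is C_S = k₁C_{R0}(e^(−k₁t) − e^(−k₂t))/(k₂−k₁).
e^(−k₁t) = e^(−0.0634×24.9) = e^(−1.579) = 0.2063; e^(−k₂t) = e^(−1.845) = 0.1580.
C_S = 0.0634×3.24/(0.0741−0.0634) × (0.2063−0.1580) = 19.20×0.04824 = 0.9261 mol·L⁻¹.
Y_S = C_S/C_{R0} = 0.9261/3.24 = 0.286.

0.286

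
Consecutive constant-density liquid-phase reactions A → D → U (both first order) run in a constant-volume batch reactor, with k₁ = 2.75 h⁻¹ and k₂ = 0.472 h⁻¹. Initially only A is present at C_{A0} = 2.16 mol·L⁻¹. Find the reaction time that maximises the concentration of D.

0.774 h

Setting dC_D/dt = 0 gives t_opt = ln(k₂/k₁)/(k₂−k₁).
= ln(0.472/2.75)/(0.472−2.75) = ln(0.1716)/-2.278 = -1.762/-2.278 = 0.774 h.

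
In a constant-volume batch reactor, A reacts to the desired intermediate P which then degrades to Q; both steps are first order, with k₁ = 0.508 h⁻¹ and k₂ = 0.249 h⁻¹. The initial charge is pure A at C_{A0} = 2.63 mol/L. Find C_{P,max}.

Evaluating C_P at t_opt = ln(k₂/k₁)/(k₂−k₁) gives C_{P,max}/C_{A0} = (k₁/k₂)^[k₂/(k₂−k₁)].
= (0.508/0.249)^(0.249/(0.249−0.508)) = (2.040)^(-0.9614) = 0.5038.
C_{P,max} = 0.5038×2.63 = 1.33 mol/L.

1.33 mol/L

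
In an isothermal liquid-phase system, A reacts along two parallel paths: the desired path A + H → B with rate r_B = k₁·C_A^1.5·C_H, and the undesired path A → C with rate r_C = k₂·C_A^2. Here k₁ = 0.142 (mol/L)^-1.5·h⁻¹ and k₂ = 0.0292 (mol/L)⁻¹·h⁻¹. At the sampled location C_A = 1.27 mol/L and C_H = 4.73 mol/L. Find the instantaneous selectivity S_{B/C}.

20.4

S_{B/C} = r_B/r_C = (k₁·C_A^1.5·C_H)/(k₂·C_A^2) = (k₁/k₂)·C_A^-0.5·C_H.
= (0.142×1.270^1.5×4.730) / (0.0292×1.270^2) = 0.9613/0.04710 = 20.4.
The undesired path is higher order in A, so low C_A (CSTR or dilute feed) favours B.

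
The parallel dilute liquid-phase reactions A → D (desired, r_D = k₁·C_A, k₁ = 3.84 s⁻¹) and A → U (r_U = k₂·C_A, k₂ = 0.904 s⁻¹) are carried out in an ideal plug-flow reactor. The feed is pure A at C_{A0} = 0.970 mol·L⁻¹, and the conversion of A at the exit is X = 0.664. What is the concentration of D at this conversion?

C_A = C_{A0}(1−X) = 0.3259 mol·L⁻¹.
Both paths are first order in A, so the instantaneous fraction to D is constant: dC_D/d(−C_A) = k₁/(k₁+k₂) = 0.8094.
C_D = 0.8094·(C_{A0}−C_A) = 0.8094×0.6441 = 0.521 mol·L⁻¹.

0.521 mol·L⁻¹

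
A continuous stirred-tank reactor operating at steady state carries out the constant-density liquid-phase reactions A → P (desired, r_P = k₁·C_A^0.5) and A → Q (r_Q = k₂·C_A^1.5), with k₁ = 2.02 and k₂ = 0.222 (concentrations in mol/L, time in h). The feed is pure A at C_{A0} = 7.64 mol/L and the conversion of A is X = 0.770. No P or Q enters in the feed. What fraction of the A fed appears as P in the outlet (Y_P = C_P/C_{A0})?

0.645

Exit C_A = C_{A0}(1−X) = 7.64×0.230 = 1.757 mol/L.
A CSTR operates uniformly at the exit composition, giving r_P = 2.678 and r_Q = 0.5171 (each k·C_A^n at C_A = 1.757).
Fraction of consumed A going to P: r_P/(r_P+r_Q) = 0.8381.
C_P = 0.8381·C_{A0}·X = 0.8381×7.64×0.770 = 4.93 mol/L; Y_P = C_P/C_{A0} = 0.645.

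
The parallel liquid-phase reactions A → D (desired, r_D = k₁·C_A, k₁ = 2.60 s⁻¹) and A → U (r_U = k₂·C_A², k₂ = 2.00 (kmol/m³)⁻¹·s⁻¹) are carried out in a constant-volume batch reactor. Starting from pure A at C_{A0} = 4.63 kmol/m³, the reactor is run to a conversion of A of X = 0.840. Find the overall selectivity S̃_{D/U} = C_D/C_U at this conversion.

C_A = C_{A0}(1−X) = 0.7408 kmol/m³.
Along a PFR/batch, dC_D/dC_A = −r_D/(r_D+r_U) = −k₁/(k₁+k₂·C_A).
Integrating from C_{A0} to C_A: C_D = (2.60/2.00)·ln[(2.60+2.00·4.63)/(2.60+2.00·0.741)] = 1.300·ln(11.86/4.082) = 1.387 kmol/m³.
C_U = (C_{A0}−C_A)−C_D = 2.503 kmol/m³; S̃_{D/U} = 1.387/2.503 = 0.554.

0.554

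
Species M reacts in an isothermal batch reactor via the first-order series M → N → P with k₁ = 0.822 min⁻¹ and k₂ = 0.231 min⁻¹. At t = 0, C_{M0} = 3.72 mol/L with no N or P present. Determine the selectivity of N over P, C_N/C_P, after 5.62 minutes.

Solving the coupled first-order balances gives C_N(t) = [k₁/(k₂−k₁)]·C_{M0}·(e^(−k₁t) − e^(−k₂t)).
e^(−k₁t) = e^(−0.822×5.62) = e^(−4.620) = 0.009856; e^(−k₂t) = e^(−1.298) = 0.2730.
C_N = 0.822×3.72/(0.231−0.822) × (0.009856−0.2730) = (-5.174)×(-0.2632) = 1.362 mol/L.
C_M = C_{M0}e^(−k₁t) = 0.03667 mol/L, so C_P = C_{M0}−C_M−C_N = 2.322 mol/L; C_N/C_P = 0.586.

0.586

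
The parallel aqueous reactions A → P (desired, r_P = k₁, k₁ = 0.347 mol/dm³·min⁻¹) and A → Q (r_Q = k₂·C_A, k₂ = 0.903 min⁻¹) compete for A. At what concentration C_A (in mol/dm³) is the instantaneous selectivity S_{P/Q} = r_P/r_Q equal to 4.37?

0.0879 mol/dm³

S_{P/Q} = (k₁/k₂)·C_A⁻¹ ⇒ C_A = (S·k₂/k₁)^(-1).
= (4.37×0.903/0.347)^(-1) = (11.37)^(-1) = 0.0879 mol/dm³.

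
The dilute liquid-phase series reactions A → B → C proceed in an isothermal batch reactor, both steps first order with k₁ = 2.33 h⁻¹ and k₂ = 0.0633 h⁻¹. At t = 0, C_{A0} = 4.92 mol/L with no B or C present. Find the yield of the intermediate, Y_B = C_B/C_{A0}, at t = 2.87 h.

Solving the coupled first-order balances gives C_B(t) = [k₁/(k₂−k₁)]·C_{A0}·(e^(−k₁t) − e^(−k₂t)).
e^(−k₁t) = e^(−2.33×2.87) = e^(−6.687) = 0.001247; e^(−k₂t) = e^(−0.1817) = 0.8339.
C_B = 2.33×4.92/(0.0633−2.33) × (0.001247−0.8339) = (-5.057)×(-0.8326) = 4.211 mol/L.
Y_B = C_B/C_{A0} = 4.211/4.92 = 0.856.

0.856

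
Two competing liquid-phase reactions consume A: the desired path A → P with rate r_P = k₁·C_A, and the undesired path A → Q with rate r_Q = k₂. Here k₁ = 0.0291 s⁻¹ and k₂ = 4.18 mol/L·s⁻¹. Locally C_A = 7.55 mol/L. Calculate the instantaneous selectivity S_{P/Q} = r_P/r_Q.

S_{P/Q} = r_P/r_Q = (k₁·C_A)/(k₂) = (k₁/k₂)·C_A.
= (0.0291×7.550) / (4.18) = 0.2197/4.180 = 0.0526.
Since the desired path is higher order in A, keeping C_A high (PFR or concentrated feed) favours P.

0.0526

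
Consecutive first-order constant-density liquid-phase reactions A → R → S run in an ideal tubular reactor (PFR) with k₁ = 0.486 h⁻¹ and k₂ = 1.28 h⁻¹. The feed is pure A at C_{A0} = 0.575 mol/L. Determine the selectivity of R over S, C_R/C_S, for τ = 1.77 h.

0.512

The intermediate concentration in a first-order A→B→C sequence is C_R = k₁C_{A0}(e^(−k₁τ) − e^(−k₂τ))/(k₂−k₁).
e^(−k₁τ) = e^(−0.486×1.77) = e^(−0.8602) = 0.4231; e^(−k₂τ) = e^(−2.266) = 0.1038.
C_R = 0.486×0.575/(1.28−0.486) × (0.4231−0.1038) = 0.3520×0.3193 = 0.1124 mol/L.
C_A = C_{A0}e^(−k₁τ) = 0.2433 mol/L, so C_S = C_{A0}−C_A−C_R = 0.2194 mol/L; C_R/C_S = 0.512.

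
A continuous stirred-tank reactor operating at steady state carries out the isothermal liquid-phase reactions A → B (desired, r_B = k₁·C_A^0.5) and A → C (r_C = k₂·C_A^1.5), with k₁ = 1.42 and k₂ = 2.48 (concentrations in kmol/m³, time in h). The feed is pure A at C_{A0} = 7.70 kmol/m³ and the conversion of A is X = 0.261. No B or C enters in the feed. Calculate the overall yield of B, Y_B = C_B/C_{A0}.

Exit C_A = C_{A0}(1−X) = 7.70×0.739 = 5.690 kmol/m³.
Rates in a CSTR are evaluated at the outlet concentration: r_B = 1.42×5.690^0.5 = 3.387, r_C = 2.48×5.690^1.5 = 33.66.
Fraction of consumed A going to B: r_B/(r_B+r_C) = 0.09142.
C_B = 0.09142·C_{A0}·X = 0.09142×7.70×0.261 = 0.184 kmol/m³; Y_B = C_B/C_{A0} = 0.0239.

0.0239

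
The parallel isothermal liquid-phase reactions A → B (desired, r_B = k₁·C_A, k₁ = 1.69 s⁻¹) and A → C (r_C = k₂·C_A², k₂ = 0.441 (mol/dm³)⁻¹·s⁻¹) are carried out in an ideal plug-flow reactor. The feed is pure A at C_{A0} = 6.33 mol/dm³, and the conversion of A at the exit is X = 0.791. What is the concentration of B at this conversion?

2.60 mol/dm³

C_A = C_{A0}(1−X) = 1.323 mol/dm³.
Along a PFR/batch, dC_B/dC_A = −r_B/(r_B+r_C) = −k₁/(k₁+k₂·C_A).
Integrating from C_{A0} to C_A: C_B = (1.69/0.441)·ln[(1.69+0.441·6.33)/(1.69+0.441·1.32)] = 3.832·ln(4.482/2.273) = 2.601 mol/dm³.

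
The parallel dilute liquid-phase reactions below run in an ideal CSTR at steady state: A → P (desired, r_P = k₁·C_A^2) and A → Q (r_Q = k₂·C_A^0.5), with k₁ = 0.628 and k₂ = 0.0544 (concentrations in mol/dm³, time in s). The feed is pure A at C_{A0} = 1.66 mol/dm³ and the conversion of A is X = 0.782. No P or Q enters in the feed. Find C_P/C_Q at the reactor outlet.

2.51

Exit C_A = C_{A0}(1−X) = 1.66×0.218 = 0.3619 mol/dm³.
Rates in a CSTR are evaluated at the outlet concentration: r_P = 0.628×0.3619^2 = 0.08224, r_Q = 0.0544×0.3619^0.5 = 0.03273.
Overall selectivity = C_P/C_Q = r_Pτ/(r_Qτ) = r_P/r_Q = 2.51.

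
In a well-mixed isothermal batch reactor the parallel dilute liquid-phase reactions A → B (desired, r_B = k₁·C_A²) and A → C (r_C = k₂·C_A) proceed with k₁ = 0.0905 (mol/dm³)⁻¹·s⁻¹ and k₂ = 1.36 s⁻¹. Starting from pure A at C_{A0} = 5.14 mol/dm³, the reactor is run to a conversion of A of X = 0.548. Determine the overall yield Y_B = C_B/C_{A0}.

0.108

C_A = C_{A0}(1−X) = 2.323 mol/dm³.
Along a PFR/batch, dC_C/dC_A = −r_C/(r_B+r_C) = −k₂/(k₂+k₁·C_A).
Integrating from C_{A0} to C_A: C_C = (1.36/0.0905)·ln[(1.36+0.0905·5.14)/(1.36+0.0905·2.32)] = 15.03·ln(1.825/1.570) = 2.261 mol/dm³.
Then C_B = (C_{A0}−C_A) − C_C = 2.817 − 2.261 = 0.5561 mol/dm³.
Y_B = C_B/C_{A0} = 0.5561/5.14 = 0.108.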